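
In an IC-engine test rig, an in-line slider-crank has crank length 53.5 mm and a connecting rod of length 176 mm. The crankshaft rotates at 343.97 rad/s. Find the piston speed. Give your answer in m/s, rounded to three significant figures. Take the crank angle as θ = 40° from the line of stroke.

ω = 344 rad/s
For an in-line slider-crank, x = r cosθ + √(L² − r² sin²θ), so v = −rω sinθ·[1 + r cosθ/√(L² − r² sin²θ)].
With r = 0.0535 m, L = 0.176 m, θ = 40°: √(L² − r² sin²θ) = 0.17261 m.
v = −0.0535·344·0.64279·[1 + 0.0535·0.76604/0.17261] = -14.637 m/s.
|v| = 14.637 m/s.

14.6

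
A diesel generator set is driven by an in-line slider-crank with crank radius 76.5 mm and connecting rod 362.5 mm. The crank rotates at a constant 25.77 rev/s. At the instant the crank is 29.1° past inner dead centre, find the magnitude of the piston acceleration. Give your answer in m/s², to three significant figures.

1980

ω = 2π·25.8 = 161.9 rad/s
x(θ) = r cosθ + √(L² − r² sin²θ); with ω constant, a = ω²·d²x/dθ².
d²x/dθ² = −r cosθ − r²(cos2θ)/√u − r⁴ sin²2θ/(4u^{3/2}),  u = L² − r² sin²θ = 0.130022 m².
Substituting r = 0.0765 m, L = 0.3625 m, θ = 29.1°: d²x/dθ² = -0.075528 m.
a = ω²·d²x/dθ² = (161.9)²·(-0.075528) = -1980.1 m/s²;  |a| = 1980.1 m/s².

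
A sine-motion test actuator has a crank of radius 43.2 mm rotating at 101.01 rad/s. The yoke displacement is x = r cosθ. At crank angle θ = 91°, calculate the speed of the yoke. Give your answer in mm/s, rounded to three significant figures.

ω = 101 rad/s
x = r cosθ ⇒ ẋ = −rω sinθ.
|v| = rω|sinθ| = 0.0432·101·|sin 91°| = 4.363 m/s = 4363 mm/s.

4360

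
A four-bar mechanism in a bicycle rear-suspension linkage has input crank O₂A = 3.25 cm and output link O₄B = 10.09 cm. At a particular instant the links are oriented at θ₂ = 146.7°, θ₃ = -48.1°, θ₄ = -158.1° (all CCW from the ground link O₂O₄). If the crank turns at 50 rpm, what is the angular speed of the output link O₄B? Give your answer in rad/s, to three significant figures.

ω₂ = 5.236 rad/s (from 50 rpm).
Differentiating the loop-closure r₂e^{iθ₂}+r₃e^{iθ₃}=r₁+r₄e^{iθ₄} gives r₂ω₂e^{iθ₂}+r₃ω₃e^{iθ₃}=r₄ω₄e^{iθ₄}.
Eliminating the other unknown: ω₄ = r₂ω₂ sin(θ₂−θ₃) / [r₄ sin(θ₄−θ₃)].
Numerator sine = -0.25545; denominator sine = -0.93969.
Result = 0.0325·5.236·(-0.25545) / (0.1009·(-0.93969)) = +0.45846 rad/s; magnitude 0.45846 rad/s.

0.458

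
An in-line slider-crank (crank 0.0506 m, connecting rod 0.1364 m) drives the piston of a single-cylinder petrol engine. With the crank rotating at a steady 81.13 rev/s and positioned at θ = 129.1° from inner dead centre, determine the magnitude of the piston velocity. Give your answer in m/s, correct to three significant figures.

ω = 2π·81.1 = 509.8 rad/s
For an in-line slider-crank, x = r cosθ + √(L² − r² sin²θ), so v = −rω sinθ·[1 + r cosθ/√(L² − r² sin²θ)].
With r = 0.0506 m, L = 0.1364 m, θ = 129.1°: √(L² − r² sin²θ) = 0.13063 m.
v = −0.0506·509.8·0.77605·[1 + 0.0506·-0.63068/0.13063] = -15.127 m/s.
|v| = 15.127 m/s.

15.1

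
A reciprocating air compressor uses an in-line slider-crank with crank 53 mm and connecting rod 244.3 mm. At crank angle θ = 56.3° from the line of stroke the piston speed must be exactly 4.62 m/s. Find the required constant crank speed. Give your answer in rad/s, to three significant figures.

For an in-line slider-crank, |v_piston| = rω|sinθ|·[1 + r cosθ/√(L² − r² sin²θ)].
With r = 0.053 m, L = 0.2443 m, θ = 56.3°: the bracketed kinematic factor |dx/dθ| = 0.04949 m.
ω = v/|dx/dθ| = 4.62/0.04949 = 93.353 rad/s.

93.4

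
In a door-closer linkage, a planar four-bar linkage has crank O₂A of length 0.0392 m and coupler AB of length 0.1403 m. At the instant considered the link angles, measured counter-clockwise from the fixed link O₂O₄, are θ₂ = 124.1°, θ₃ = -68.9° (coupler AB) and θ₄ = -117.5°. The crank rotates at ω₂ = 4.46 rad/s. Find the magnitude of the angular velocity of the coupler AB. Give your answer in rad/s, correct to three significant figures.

ω₂ = 4.46 rad/s
Differentiating the loop-closure r₂e^{iθ₂}+r₃e^{iθ₃}=r₁+r₄e^{iθ₄} gives r₂ω₂e^{iθ₂}+r₃ω₃e^{iθ₃}=r₄ω₄e^{iθ₄}.
Eliminating the other unknown: ω₃ = r₂ω₂ sin(θ₄−θ₂) / [r₃ sin(θ₃−θ₄)].
Numerator sine = +0.87965; denominator sine = +0.75011.
Result = 0.0392·4.46·(+0.87965) / (0.1403·(+0.75011)) = +1.4613 rad/s; magnitude 1.4613 rad/s.

1.46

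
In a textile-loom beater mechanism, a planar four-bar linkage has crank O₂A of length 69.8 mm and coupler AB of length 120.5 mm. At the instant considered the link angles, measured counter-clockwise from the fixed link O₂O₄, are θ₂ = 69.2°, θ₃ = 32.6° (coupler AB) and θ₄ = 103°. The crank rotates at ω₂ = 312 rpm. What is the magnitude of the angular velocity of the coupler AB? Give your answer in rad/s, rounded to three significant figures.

ω₂ = 32.67 rad/s (from 312 rpm).
Differentiating the loop-closure r₂e^{iθ₂}+r₃e^{iθ₃}=r₁+r₄e^{iθ₄} gives r₂ω₂e^{iθ₂}+r₃ω₃e^{iθ₃}=r₄ω₄e^{iθ₄}.
Eliminating the other unknown: ω₃ = r₂ω₂ sin(θ₄−θ₂) / [r₃ sin(θ₃−θ₄)].
Numerator sine = +0.55630; denominator sine = -0.94206.
Result = 0.0698·32.67·(+0.55630) / (0.1205·(-0.94206)) = -11.176 rad/s; magnitude 11.176 rad/s.

11.2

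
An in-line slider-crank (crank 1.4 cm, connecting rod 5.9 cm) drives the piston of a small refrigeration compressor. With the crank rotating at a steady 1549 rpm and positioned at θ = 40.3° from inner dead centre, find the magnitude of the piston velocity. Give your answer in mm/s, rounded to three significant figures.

1740

ω = 2π·1549/60 = 162.2 rad/s
For an in-line slider-crank, x = r cosθ + √(L² − r² sin²θ), so v = −rω sinθ·[1 + r cosθ/√(L² − r² sin²θ)].
With r = 0.014 m, L = 0.059 m, θ = 40.3°: √(L² − r² sin²θ) = 0.058301 m.
v = −0.014·162.2·0.64679·[1 + 0.014·0.76267/0.058301] = -1.7378 m/s.
|v| = 1.7378 m/s = 1737.8 mm/s.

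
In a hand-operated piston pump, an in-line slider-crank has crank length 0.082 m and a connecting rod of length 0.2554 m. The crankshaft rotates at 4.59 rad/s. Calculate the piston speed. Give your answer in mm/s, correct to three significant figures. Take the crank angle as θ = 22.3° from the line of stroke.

ω = 4.59 rad/s
For an in-line slider-crank, x = r cosθ + √(L² − r² sin²θ), so v = −rω sinθ·[1 + r cosθ/√(L² − r² sin²θ)].
With r = 0.082 m, L = 0.2554 m, θ = 22.3°: √(L² − r² sin²θ) = 0.2535 m.
v = −0.082·4.59·0.37946·[1 + 0.082·0.92521/0.2535] = -0.18556 m/s.
|v| = 0.18556 m/s = 185.56 mm/s.

186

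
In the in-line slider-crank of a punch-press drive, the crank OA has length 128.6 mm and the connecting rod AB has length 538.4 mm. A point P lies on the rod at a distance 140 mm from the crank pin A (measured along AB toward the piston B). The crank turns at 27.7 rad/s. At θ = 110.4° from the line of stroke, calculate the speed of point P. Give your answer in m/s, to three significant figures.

ω = 27.7 rad/s.  Crank-pin speed |V_A| = rω = 3.5622 m/s, perpendicular to OA.
Rod angle: sinφ = −(r/L) sinθ ⇒ φ = -12.937°; ω_rod = −rω cosθ/√(L²−r²sin²θ) = +2.3663 rad/s.
V_P = V_A + ω_rod × AP, with AP = 0.14 m along the rod.
Components: V_Px = −rω sinθ − a·ω_rod·sinφ = -3.2646 m/s;  V_Py = rω cosθ + a·ω_rod·cosφ = -0.91881 m/s.
|V_P| = √(V_Px² + V_Py²) = 3.3915 m/s.

3.39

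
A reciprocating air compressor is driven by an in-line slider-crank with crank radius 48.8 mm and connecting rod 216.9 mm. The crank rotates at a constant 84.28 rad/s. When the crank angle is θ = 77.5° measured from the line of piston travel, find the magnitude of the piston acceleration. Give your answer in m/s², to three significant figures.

2.76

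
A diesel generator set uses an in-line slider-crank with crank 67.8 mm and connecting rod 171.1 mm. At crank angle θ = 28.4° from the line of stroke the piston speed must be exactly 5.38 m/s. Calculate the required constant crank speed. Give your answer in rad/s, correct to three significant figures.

123

For an in-line slider-crank, |v_piston| = rω|sinθ|·[1 + r cosθ/√(L² − r² sin²θ)].
With r = 0.0678 m, L = 0.1711 m, θ = 28.4°: the bracketed kinematic factor |dx/dθ| = 0.043693 m.
ω = v/|dx/dθ| = 5.38/0.043693 = 123.13 rad/s.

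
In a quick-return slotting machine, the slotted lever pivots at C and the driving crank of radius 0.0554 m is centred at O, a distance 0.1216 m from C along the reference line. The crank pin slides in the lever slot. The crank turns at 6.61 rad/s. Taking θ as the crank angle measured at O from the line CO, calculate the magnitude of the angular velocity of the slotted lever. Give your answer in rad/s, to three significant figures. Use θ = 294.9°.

1.66

ω = 6.61 rad/s
Crank pin A relative to C: A = (d + r cosθ, r sinθ); lever angle φ = atan2(r sinθ, d + r cosθ).
Differentiating tanφ: φ̇ = rω(d cosθ + r)/(d² + r² + 2dr cosθ).
d² + r² + 2dr cosθ = |CA|² = 0.0235285 m²;  d cosθ + r = +0.1066 m.
|ω_lever| = |0.0554·6.61·+0.1066| / 0.0235285 = 1.6591 rad/s.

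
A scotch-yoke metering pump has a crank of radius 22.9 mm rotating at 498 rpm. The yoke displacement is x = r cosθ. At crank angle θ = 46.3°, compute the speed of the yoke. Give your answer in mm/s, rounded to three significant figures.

863

ω = 52.15 rad/s (from 498 rpm).
x = r cosθ ⇒ ẋ = −rω sinθ.
|v| = rω|sinθ| = 0.0229·52.15·|sin 46.3°| = 0.8634 m/s = 863.4 mm/s.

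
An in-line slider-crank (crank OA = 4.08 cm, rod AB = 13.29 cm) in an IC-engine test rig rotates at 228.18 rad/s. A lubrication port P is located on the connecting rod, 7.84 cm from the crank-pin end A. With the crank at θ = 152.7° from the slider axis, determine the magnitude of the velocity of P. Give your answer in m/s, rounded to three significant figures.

ω = 228.2 rad/s.  Crank-pin speed |V_A| = rω = 9.3097 m/s, perpendicular to OA.
Rod angle: sinφ = −(r/L) sinθ ⇒ φ = -8.094°; ω_rod = −rω cosθ/√(L²−r²sin²θ) = +62.875 rad/s.
V_P = V_A + ω_rod × AP, with AP = 0.0784 m along the rod.
Components: V_Px = −rω sinθ − a·ω_rod·sinφ = -3.5758 m/s;  V_Py = rω cosθ + a·ω_rod·cosφ = -3.3925 m/s.
|V_P| = √(V_Px² + V_Py²) = 4.9291 m/s.

4.93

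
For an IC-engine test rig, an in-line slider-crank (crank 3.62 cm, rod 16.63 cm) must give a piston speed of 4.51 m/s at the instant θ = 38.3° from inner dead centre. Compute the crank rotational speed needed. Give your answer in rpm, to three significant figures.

1640

For an in-line slider-crank, |v_piston| = rω|sinθ|·[1 + r cosθ/√(L² − r² sin²θ)].
With r = 0.0362 m, L = 0.1663 m, θ = 38.3°: the bracketed kinematic factor |dx/dθ| = 0.026304 m.
ω = v/|dx/dθ| = 4.51/0.026304 = 171.46 rad/s.
N = 60ω/(2π) = 1637.3 rpm.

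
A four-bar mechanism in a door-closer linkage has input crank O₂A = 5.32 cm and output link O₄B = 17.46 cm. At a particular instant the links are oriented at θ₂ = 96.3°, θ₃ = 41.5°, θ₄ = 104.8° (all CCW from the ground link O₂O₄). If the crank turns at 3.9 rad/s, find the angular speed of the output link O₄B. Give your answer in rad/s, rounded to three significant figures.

1.09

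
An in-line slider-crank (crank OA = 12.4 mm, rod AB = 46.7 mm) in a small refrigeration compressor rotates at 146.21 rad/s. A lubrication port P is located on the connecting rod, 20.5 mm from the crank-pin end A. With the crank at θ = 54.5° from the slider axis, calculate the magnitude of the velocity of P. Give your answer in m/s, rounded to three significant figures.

ω = 146.2 rad/s.  Crank-pin speed |V_A| = rω = 1.813 m/s, perpendicular to OA.
Rod angle: sinφ = −(r/L) sinθ ⇒ φ = -12.484°; ω_rod = −rω cosθ/√(L²−r²sin²θ) = -23.09 rad/s.
V_P = V_A + ω_rod × AP, with AP = 0.0205 m along the rod.
Components: V_Px = −rω sinθ − a·ω_rod·sinφ = -1.5783 m/s;  V_Py = rω cosθ + a·ω_rod·cosφ = +0.59066 m/s.
|V_P| = √(V_Px² + V_Py²) = 1.6852 m/s.

1.69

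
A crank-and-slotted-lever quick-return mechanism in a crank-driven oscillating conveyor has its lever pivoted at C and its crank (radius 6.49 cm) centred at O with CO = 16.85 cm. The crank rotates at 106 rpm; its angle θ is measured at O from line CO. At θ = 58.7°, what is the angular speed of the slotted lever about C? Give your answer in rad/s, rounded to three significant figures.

ω = 11.1 rad/s (from 106 rpm).
Crank pin A relative to C: A = (d + r cosθ, r sinθ); lever angle φ = atan2(r sinθ, d + r cosθ).
Differentiating tanφ: φ̇ = rω(d cosθ + r)/(d² + r² + 2dr cosθ).
d² + r² + 2dr cosθ = |CA|² = 0.0439668 m²;  d cosθ + r = +0.15244 m.
|ω_lever| = |0.0649·11.1·+0.15244| / 0.0439668 = 2.4978 rad/s.

2.50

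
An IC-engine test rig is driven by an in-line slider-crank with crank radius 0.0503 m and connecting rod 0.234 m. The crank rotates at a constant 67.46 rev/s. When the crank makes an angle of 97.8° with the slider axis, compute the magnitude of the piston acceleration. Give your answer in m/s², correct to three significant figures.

3140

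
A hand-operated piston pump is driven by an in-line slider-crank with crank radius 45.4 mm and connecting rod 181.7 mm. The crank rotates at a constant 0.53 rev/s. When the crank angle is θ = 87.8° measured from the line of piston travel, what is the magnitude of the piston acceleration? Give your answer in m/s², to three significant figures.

0.110

ω = 2π·0.53 = 3.33 rad/s
x(θ) = r cosθ + √(L² − r² sin²θ); with ω constant, a = ω²·d²x/dθ².
d²x/dθ² = −r cosθ − r²(cos2θ)/√u − r⁴ sin²2θ/(4u^{3/2}),  u = L² − r² sin²θ = 0.0309568 m².
Substituting r = 0.0454 m, L = 0.1817 m, θ = 87.8°: d²x/dθ² = +0.0099363 m.
a = ω²·d²x/dθ² = (3.33)²·(+0.0099363) = +0.11019 m/s²;  |a| = 0.11019 m/s².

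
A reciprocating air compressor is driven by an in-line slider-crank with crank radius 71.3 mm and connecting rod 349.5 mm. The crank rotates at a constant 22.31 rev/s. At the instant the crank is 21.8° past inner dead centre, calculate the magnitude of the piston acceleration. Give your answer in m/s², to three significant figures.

1510

ω = 2π·22.3 = 140.2 rad/s
x(θ) = r cosθ + √(L² − r² sin²θ); with ω constant, a = ω²·d²x/dθ².
d²x/dθ² = −r cosθ − r²(cos2θ)/√u − r⁴ sin²2θ/(4u^{3/2}),  u = L² − r² sin²θ = 0.121449 m².
Substituting r = 0.0713 m, L = 0.3495 m, θ = 21.8°: d²x/dθ² = -0.076838 m.
a = ω²·d²x/dθ² = (140.2)²·(-0.076838) = -1509.8 m/s²;  |a| = 1509.8 m/s².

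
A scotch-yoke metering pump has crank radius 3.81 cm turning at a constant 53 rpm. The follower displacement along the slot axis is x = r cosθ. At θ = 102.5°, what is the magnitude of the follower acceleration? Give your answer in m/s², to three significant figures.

ω = 5.55 rad/s (from 53 rpm).
x = r cosθ ⇒ ẍ = −rω² cosθ (ω constant).
|a| = rω²|cosθ| = 0.0381·(5.55)²·|cos 102.5°| = 0.25402 m/s².

0.254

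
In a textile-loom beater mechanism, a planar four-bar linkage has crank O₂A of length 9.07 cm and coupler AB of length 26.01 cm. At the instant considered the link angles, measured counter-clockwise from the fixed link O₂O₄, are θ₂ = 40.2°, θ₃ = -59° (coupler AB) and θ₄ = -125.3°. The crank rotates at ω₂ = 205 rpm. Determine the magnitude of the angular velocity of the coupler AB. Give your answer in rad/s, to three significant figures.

ω₂ = 21.47 rad/s (from 205 rpm).
Differentiating the loop-closure r₂e^{iθ₂}+r₃e^{iθ₃}=r₁+r₄e^{iθ₄} gives r₂ω₂e^{iθ₂}+r₃ω₃e^{iθ₃}=r₄ω₄e^{iθ₄}.
Eliminating the other unknown: ω₃ = r₂ω₂ sin(θ₄−θ₂) / [r₃ sin(θ₃−θ₄)].
Numerator sine = -0.25038; denominator sine = +0.91566.
Result = 0.0907·21.47·(-0.25038) / (0.2601·(+0.91566)) = -2.047 rad/s; magnitude 2.047 rad/s.

2.05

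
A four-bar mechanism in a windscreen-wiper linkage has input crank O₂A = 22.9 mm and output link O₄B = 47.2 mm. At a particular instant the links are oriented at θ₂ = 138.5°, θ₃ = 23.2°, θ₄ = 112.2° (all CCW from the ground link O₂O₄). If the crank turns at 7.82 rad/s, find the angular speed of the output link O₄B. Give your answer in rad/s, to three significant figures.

3.43

ω₂ = 7.82 rad/s
Differentiating the loop-closure r₂e^{iθ₂}+r₃e^{iθ₃}=r₁+r₄e^{iθ₄} gives r₂ω₂e^{iθ₂}+r₃ω₃e^{iθ₃}=r₄ω₄e^{iθ₄}.
Eliminating the other unknown: ω₄ = r₂ω₂ sin(θ₂−θ₃) / [r₄ sin(θ₄−θ₃)].
Numerator sine = +0.90408; denominator sine = +0.99985.
Result = 0.0229·7.82·(+0.90408) / (0.0472·(+0.99985)) = +3.4306 rad/s; magnitude 3.4306 rad/s.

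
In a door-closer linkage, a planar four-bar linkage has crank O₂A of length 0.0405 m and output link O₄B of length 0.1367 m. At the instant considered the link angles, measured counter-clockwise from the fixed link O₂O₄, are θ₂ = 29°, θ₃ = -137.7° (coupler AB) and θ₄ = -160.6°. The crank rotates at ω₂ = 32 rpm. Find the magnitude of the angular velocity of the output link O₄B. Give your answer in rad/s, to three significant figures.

0.587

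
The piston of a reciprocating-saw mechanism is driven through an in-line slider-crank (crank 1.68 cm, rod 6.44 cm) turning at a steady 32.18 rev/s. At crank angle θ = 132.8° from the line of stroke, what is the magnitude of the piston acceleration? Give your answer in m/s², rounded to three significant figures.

ω = 2π·32.2 = 202.2 rad/s
x(θ) = r cosθ + √(L² − r² sin²θ); with ω constant, a = ω²·d²x/dθ².
d²x/dθ² = −r cosθ − r²(cos2θ)/√u − r⁴ sin²2θ/(4u^{3/2}),  u = L² − r² sin²θ = 0.00399541 m².
Substituting r = 0.0168 m, L = 0.0644 m, θ = 132.8°: d²x/dθ² = +0.011679 m.
a = ω²·d²x/dθ² = (202.2)²·(+0.011679) = +477.45 m/s²;  |a| = 477.45 m/s².

477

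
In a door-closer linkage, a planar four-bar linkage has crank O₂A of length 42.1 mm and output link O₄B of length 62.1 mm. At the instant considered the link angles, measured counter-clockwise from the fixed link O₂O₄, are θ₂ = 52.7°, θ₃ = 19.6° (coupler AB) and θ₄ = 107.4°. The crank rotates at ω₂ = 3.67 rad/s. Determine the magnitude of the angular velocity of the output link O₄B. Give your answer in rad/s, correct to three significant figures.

ω₂ = 3.67 rad/s
Differentiating the loop-closure r₂e^{iθ₂}+r₃e^{iθ₃}=r₁+r₄e^{iθ₄} gives r₂ω₂e^{iθ₂}+r₃ω₃e^{iθ₃}=r₄ω₄e^{iθ₄}.
Eliminating the other unknown: ω₄ = r₂ω₂ sin(θ₂−θ₃) / [r₄ sin(θ₄−θ₃)].
Numerator sine = +0.54610; denominator sine = +0.99926.
Result = 0.0421·3.67·(+0.54610) / (0.0621·(+0.99926)) = +1.3597 rad/s; magnitude 1.3597 rad/s.

1.36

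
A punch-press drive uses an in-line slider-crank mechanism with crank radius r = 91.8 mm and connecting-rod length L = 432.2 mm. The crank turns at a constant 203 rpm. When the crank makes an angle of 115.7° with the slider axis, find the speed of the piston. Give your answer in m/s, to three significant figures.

1.59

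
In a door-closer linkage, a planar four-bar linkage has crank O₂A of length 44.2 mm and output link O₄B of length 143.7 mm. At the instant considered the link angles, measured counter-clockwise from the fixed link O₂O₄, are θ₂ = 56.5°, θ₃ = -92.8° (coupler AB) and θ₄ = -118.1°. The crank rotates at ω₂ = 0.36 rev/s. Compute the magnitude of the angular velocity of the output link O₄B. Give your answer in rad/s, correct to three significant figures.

ω₂ = 2.262 rad/s (from 0.36 rev/s).
Differentiating the loop-closure r₂e^{iθ₂}+r₃e^{iθ₃}=r₁+r₄e^{iθ₄} gives r₂ω₂e^{iθ₂}+r₃ω₃e^{iθ₃}=r₄ω₄e^{iθ₄}.
Eliminating the other unknown: ω₄ = r₂ω₂ sin(θ₂−θ₃) / [r₄ sin(θ₄−θ₃)].
Numerator sine = +0.51054; denominator sine = -0.42736.
Result = 0.0442·2.262·(+0.51054) / (0.1437·(-0.42736)) = -0.83117 rad/s; magnitude 0.83117 rad/s.

0.831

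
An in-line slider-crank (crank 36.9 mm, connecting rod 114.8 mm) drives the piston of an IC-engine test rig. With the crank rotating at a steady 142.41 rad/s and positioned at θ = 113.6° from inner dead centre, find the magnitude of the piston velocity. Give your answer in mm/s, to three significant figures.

4170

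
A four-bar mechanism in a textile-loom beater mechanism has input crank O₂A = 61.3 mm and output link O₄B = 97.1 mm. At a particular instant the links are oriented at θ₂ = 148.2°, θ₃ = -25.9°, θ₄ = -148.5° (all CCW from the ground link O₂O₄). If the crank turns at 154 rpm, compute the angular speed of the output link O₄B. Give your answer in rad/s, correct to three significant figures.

ω₂ = 16.13 rad/s (from 154 rpm).
Differentiating the loop-closure r₂e^{iθ₂}+r₃e^{iθ₃}=r₁+r₄e^{iθ₄} gives r₂ω₂e^{iθ₂}+r₃ω₃e^{iθ₃}=r₄ω₄e^{iθ₄}.
Eliminating the other unknown: ω₄ = r₂ω₂ sin(θ₂−θ₃) / [r₄ sin(θ₄−θ₃)].
Numerator sine = +0.10279; denominator sine = -0.84245.
Result = 0.0613·16.13·(+0.10279) / (0.0971·(-0.84245)) = -1.2422 rad/s; magnitude 1.2422 rad/s.

1.24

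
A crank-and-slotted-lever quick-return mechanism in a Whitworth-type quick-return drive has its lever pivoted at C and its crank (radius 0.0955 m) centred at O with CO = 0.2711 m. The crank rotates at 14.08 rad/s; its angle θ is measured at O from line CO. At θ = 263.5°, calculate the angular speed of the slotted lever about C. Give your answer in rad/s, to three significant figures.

ω = 14.08 rad/s
Crank pin A relative to C: A = (d + r cosθ, r sinθ); lever angle φ = atan2(r sinθ, d + r cosθ).
Differentiating tanφ: φ̇ = rω(d cosθ + r)/(d² + r² + 2dr cosθ).
d² + r² + 2dr cosθ = |CA|² = 0.0767538 m²;  d cosθ + r = +0.064811 m.
|ω_lever| = |0.0955·14.08·+0.064811| / 0.0767538 = 1.1354 rad/s.

1.14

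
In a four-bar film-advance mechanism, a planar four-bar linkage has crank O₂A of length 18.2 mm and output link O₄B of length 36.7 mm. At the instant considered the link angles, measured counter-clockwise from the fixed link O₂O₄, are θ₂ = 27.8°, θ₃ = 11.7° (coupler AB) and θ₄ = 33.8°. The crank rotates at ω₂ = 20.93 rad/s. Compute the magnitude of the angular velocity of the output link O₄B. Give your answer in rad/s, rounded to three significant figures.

ω₂ = 20.93 rad/s
Differentiating the loop-closure r₂e^{iθ₂}+r₃e^{iθ₃}=r₁+r₄e^{iθ₄} gives r₂ω₂e^{iθ₂}+r₃ω₃e^{iθ₃}=r₄ω₄e^{iθ₄}.
Eliminating the other unknown: ω₄ = r₂ω₂ sin(θ₂−θ₃) / [r₄ sin(θ₄−θ₃)].
Numerator sine = +0.27731; denominator sine = +0.37622.
Result = 0.0182·20.93·(+0.27731) / (0.0367·(+0.37622)) = +7.6507 rad/s; magnitude 7.6507 rad/s.

7.65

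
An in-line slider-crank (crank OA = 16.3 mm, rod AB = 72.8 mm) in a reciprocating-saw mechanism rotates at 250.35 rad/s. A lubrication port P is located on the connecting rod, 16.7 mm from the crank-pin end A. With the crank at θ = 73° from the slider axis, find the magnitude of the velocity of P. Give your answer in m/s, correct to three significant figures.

ω = 250.3 rad/s.  Crank-pin speed |V_A| = rω = 4.0807 m/s, perpendicular to OA.
Rod angle: sinφ = −(r/L) sinθ ⇒ φ = -12.364°; ω_rod = −rω cosθ/√(L²−r²sin²θ) = -16.778 rad/s.
V_P = V_A + ω_rod × AP, with AP = 0.0167 m along the rod.
Components: V_Px = −rω sinθ − a·ω_rod·sinφ = -3.9624 m/s;  V_Py = rω cosθ + a·ω_rod·cosφ = +0.91939 m/s.
|V_P| = √(V_Px² + V_Py²) = 4.0677 m/s.

4.07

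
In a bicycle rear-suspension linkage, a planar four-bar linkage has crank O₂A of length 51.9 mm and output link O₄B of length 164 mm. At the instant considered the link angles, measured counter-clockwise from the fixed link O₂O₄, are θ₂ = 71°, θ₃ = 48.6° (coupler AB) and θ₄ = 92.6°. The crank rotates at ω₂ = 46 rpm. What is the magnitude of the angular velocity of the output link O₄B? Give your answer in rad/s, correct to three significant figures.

ω₂ = 4.817 rad/s (from 46 rpm).
Differentiating the loop-closure r₂e^{iθ₂}+r₃e^{iθ₃}=r₁+r₄e^{iθ₄} gives r₂ω₂e^{iθ₂}+r₃ω₃e^{iθ₃}=r₄ω₄e^{iθ₄}.
Eliminating the other unknown: ω₄ = r₂ω₂ sin(θ₂−θ₃) / [r₄ sin(θ₄−θ₃)].
Numerator sine = +0.38107; denominator sine = +0.69466.
Result = 0.0519·4.817·(+0.38107) / (0.164·(+0.69466)) = +0.83626 rad/s; magnitude 0.83626 rad/s.

0.836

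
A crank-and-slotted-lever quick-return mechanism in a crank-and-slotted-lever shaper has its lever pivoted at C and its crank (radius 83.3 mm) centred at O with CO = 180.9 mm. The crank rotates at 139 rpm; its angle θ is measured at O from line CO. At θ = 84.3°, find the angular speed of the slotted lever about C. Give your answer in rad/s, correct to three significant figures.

2.88

ω = 14.56 rad/s (from 139 rpm).
Crank pin A relative to C: A = (d + r cosθ, r sinθ); lever angle φ = atan2(r sinθ, d + r cosθ).
Differentiating tanφ: φ̇ = rω(d cosθ + r)/(d² + r² + 2dr cosθ).
d² + r² + 2dr cosθ = |CA|² = 0.042657 m²;  d cosθ + r = +0.10127 m.
|ω_lever| = |0.0833·14.56·+0.10127| / 0.042657 = 2.8785 rad/s.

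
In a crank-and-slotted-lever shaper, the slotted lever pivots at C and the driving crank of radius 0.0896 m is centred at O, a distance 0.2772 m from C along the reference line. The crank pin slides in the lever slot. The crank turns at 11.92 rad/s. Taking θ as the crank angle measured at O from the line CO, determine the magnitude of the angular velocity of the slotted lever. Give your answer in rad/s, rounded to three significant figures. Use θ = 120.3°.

ω = 11.92 rad/s
Crank pin A relative to C: A = (d + r cosθ, r sinθ); lever angle φ = atan2(r sinθ, d + r cosθ).
Differentiating tanφ: φ̇ = rω(d cosθ + r)/(d² + r² + 2dr cosθ).
d² + r² + 2dr cosθ = |CA|² = 0.059806 m²;  d cosθ + r = -0.050255 m.
|ω_lever| = |0.0896·11.92·-0.050255| / 0.059806 = 0.89747 rad/s.

0.897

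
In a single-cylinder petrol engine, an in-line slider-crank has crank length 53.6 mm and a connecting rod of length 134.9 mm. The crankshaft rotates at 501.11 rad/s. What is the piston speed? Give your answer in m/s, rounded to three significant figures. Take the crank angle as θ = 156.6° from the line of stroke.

ω = 501.1 rad/s
For an in-line slider-crank, x = r cosθ + √(L² − r² sin²θ), so v = −rω sinθ·[1 + r cosθ/√(L² − r² sin²θ)].
With r = 0.0536 m, L = 0.1349 m, θ = 156.6°: √(L² − r² sin²θ) = 0.13321 m.
v = −0.0536·501.1·0.39715·[1 + 0.0536·-0.91775/0.13321] = -6.728 m/s.
|v| = 6.728 m/s.

6.73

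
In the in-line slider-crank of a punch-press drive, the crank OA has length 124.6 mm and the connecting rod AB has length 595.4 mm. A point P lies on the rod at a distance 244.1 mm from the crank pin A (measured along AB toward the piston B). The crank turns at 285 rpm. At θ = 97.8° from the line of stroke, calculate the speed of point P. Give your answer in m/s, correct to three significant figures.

3.65

ω = 29.85 rad/s.  Crank-pin speed |V_A| = rω = 3.7187 m/s, perpendicular to OA.
Rod angle: sinφ = −(r/L) sinθ ⇒ φ = -11.966°; ω_rod = −rω cosθ/√(L²−r²sin²θ) = +0.86647 rad/s.
V_P = V_A + ω_rod × AP, with AP = 0.2441 m along the rod.
Components: V_Px = −rω sinθ − a·ω_rod·sinφ = -3.6404 m/s;  V_Py = rω cosθ + a·ω_rod·cosφ = -0.29778 m/s.
|V_P| = √(V_Px² + V_Py²) = 3.6526 m/s.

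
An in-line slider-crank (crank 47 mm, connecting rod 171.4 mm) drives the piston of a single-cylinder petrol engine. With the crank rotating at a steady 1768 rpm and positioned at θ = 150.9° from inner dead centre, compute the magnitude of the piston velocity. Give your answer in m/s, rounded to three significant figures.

3.21

ω = 2π·1768/60 = 185.1 rad/s
For an in-line slider-crank, x = r cosθ + √(L² − r² sin²θ), so v = −rω sinθ·[1 + r cosθ/√(L² − r² sin²θ)].
With r = 0.047 m, L = 0.1714 m, θ = 150.9°: √(L² − r² sin²θ) = 0.16987 m.
v = −0.047·185.1·0.48634·[1 + 0.047·-0.87377/0.16987] = -3.2089 m/s.
|v| = 3.2089 m/s.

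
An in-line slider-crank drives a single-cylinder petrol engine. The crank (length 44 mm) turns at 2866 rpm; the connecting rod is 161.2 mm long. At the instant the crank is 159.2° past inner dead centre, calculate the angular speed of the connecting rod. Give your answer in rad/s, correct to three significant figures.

76.9

ω = 300.1 rad/s (converted from 2866 rpm).
The rod makes angle φ with the slider axis where L sinφ = r sinθ; differentiating, L cosφ·φ̇ = r ω cosθ.
L cosφ = √(L² − r² sin²θ) = 0.16044 m.
|ω_rod| = r ω |cosθ| / √(L² − r² sin²θ) = 0.044·300.1·0.93483/0.16044 = 76.944 rad/s.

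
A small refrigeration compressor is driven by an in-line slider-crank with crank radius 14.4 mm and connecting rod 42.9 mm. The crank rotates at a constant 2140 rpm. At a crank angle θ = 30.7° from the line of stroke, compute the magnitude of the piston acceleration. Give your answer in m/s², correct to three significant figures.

ω = 2π·2140/60 = 224.1 rad/s
x(θ) = r cosθ + √(L² − r² sin²θ); with ω constant, a = ω²·d²x/dθ².
d²x/dθ² = −r cosθ − r²(cos2θ)/√u − r⁴ sin²2θ/(4u^{3/2}),  u = L² − r² sin²θ = 0.00178636 m².
Substituting r = 0.0144 m, L = 0.0429 m, θ = 30.7°: d²x/dθ² = -0.01484 m.
a = ω²·d²x/dθ² = (224.1)²·(-0.01484) = -745.29 m/s²;  |a| = 745.29 m/s².

745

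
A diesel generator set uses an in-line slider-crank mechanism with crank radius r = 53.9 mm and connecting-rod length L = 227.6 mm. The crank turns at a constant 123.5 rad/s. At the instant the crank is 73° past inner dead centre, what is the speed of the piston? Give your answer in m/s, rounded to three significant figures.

ω = 123.5 rad/s
For an in-line slider-crank, x = r cosθ + √(L² − r² sin²θ), so v = −rω sinθ·[1 + r cosθ/√(L² − r² sin²θ)].
With r = 0.0539 m, L = 0.2276 m, θ = 73°: √(L² − r² sin²θ) = 0.22169 m.
v = −0.0539·123.5·0.95630·[1 + 0.0539·0.29237/0.22169] = -6.8183 m/s.
|v| = 6.8183 m/s.

6.82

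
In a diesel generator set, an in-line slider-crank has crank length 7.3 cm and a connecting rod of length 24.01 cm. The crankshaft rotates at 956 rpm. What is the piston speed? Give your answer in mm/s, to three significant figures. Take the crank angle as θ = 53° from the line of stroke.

ω = 2π·956/60 = 100.1 rad/s
For an in-line slider-crank, x = r cosθ + √(L² − r² sin²θ), so v = −rω sinθ·[1 + r cosθ/√(L² − r² sin²θ)].
With r = 0.073 m, L = 0.2401 m, θ = 53°: √(L² − r² sin²θ) = 0.23291 m.
v = −0.073·100.1·0.79864·[1 + 0.073·0.60182/0.23291] = -6.9375 m/s.
|v| = 6.9375 m/s = 6937.5 mm/s.

6940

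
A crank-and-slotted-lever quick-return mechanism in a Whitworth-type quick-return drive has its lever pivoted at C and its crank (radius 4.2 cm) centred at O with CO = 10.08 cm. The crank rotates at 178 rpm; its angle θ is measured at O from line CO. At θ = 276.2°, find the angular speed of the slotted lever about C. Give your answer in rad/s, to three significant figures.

3.22

ω = 18.64 rad/s (from 178 rpm).
Crank pin A relative to C: A = (d + r cosθ, r sinθ); lever angle φ = atan2(r sinθ, d + r cosθ).
Differentiating tanφ: φ̇ = rω(d cosθ + r)/(d² + r² + 2dr cosθ).
d² + r² + 2dr cosθ = |CA|² = 0.0128391 m²;  d cosθ + r = +0.052886 m.
|ω_lever| = |0.042·18.64·+0.052886| / 0.0128391 = 3.2248 rad/s.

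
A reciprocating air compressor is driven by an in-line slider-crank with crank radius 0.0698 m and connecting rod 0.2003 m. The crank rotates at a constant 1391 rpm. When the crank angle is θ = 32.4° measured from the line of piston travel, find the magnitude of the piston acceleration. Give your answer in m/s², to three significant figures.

1490

ω = 2π·1391/60 = 145.7 rad/s
x(θ) = r cosθ + √(L² − r² sin²θ); with ω constant, a = ω²·d²x/dθ².
d²x/dθ² = −r cosθ − r²(cos2θ)/√u − r⁴ sin²2θ/(4u^{3/2}),  u = L² − r² sin²θ = 0.0387213 m².
Substituting r = 0.0698 m, L = 0.2003 m, θ = 32.4°: d²x/dθ² = -0.070114 m.
a = ω²·d²x/dθ² = (145.7)²·(-0.070114) = -1487.7 m/s²;  |a| = 1487.7 m/s².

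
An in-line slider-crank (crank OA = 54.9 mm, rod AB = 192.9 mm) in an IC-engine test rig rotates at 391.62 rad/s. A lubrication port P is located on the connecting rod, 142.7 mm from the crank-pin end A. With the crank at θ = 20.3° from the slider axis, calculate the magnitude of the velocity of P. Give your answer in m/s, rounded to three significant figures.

10.4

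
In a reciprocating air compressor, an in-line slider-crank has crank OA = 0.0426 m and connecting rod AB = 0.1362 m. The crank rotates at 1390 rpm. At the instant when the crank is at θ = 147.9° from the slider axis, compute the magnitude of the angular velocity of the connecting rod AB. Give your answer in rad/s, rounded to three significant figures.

39.1

ω = 145.6 rad/s (converted from 1390 rpm).
The rod makes angle φ with the slider axis where L sinφ = r sinθ; differentiating, L cosφ·φ̇ = r ω cosθ.
L cosφ = √(L² − r² sin²θ) = 0.13431 m.
|ω_rod| = r ω |cosθ| / √(L² − r² sin²θ) = 0.0426·145.6·0.84712/0.13431 = 39.112 rad/s.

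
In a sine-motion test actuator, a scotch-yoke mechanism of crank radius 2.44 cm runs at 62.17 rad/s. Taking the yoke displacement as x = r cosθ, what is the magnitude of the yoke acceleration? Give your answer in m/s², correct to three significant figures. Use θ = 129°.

59.4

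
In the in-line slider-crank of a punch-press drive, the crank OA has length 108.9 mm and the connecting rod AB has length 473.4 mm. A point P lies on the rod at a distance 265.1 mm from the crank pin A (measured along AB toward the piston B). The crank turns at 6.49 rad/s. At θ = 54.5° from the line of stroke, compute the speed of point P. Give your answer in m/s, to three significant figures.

ω = 6.49 rad/s.  Crank-pin speed |V_A| = rω = 0.70676 m/s, perpendicular to OA.
Rod angle: sinφ = −(r/L) sinθ ⇒ φ = -10.794°; ω_rod = −rω cosθ/√(L²−r²sin²θ) = -0.88257 rad/s.
V_P = V_A + ω_rod × AP, with AP = 0.2651 m along the rod.
Components: V_Px = −rω sinθ − a·ω_rod·sinφ = -0.6192 m/s;  V_Py = rω cosθ + a·ω_rod·cosφ = +0.18059 m/s.
|V_P| = √(V_Px² + V_Py²) = 0.645 m/s.

0.645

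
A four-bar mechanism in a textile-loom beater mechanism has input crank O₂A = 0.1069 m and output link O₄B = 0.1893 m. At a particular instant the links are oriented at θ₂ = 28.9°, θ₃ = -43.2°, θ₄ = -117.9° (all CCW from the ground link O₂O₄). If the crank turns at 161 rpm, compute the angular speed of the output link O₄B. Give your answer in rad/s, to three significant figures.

ω₂ = 16.86 rad/s (from 161 rpm).
Differentiating the loop-closure r₂e^{iθ₂}+r₃e^{iθ₃}=r₁+r₄e^{iθ₄} gives r₂ω₂e^{iθ₂}+r₃ω₃e^{iθ₃}=r₄ω₄e^{iθ₄}.
Eliminating the other unknown: ω₄ = r₂ω₂ sin(θ₂−θ₃) / [r₄ sin(θ₄−θ₃)].
Numerator sine = +0.95159; denominator sine = -0.96456.
Result = 0.1069·16.86·(+0.95159) / (0.1893·(-0.96456)) = -9.393 rad/s; magnitude 9.393 rad/s.

9.39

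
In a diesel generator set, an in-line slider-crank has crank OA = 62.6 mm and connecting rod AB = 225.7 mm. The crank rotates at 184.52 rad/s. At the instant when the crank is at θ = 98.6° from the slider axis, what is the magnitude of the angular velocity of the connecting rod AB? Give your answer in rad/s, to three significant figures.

ω = 184.5 rad/s
The rod makes angle φ with the slider axis where L sinφ = r sinθ; differentiating, L cosφ·φ̇ = r ω cosθ.
L cosφ = √(L² − r² sin²θ) = 0.21705 m.
|ω_rod| = r ω |cosθ| / √(L² − r² sin²θ) = 0.0626·184.5·0.14954/0.21705 = 7.9581 rad/s.

7.96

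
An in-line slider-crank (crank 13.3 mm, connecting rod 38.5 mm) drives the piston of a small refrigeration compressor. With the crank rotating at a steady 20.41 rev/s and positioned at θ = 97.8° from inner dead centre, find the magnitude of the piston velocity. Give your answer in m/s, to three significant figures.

1.61

ω = 2π·20.4 = 128.2 rad/s
For an in-line slider-crank, x = r cosθ + √(L² − r² sin²θ), so v = −rω sinθ·[1 + r cosθ/√(L² − r² sin²θ)].
With r = 0.0133 m, L = 0.0385 m, θ = 97.8°: √(L² − r² sin²θ) = 0.036175 m.
v = −0.0133·128.2·0.99075·[1 + 0.0133·-0.13572/0.036175] = -1.6055 m/s.
|v| = 1.6055 m/s.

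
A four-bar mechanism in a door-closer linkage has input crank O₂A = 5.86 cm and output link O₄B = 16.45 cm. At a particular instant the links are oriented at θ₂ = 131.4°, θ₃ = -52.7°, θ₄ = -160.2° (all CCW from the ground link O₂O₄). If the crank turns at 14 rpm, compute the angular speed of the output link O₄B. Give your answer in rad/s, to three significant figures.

ω₂ = 1.466 rad/s (from 14 rpm).
Differentiating the loop-closure r₂e^{iθ₂}+r₃e^{iθ₃}=r₁+r₄e^{iθ₄} gives r₂ω₂e^{iθ₂}+r₃ω₃e^{iθ₃}=r₄ω₄e^{iθ₄}.
Eliminating the other unknown: ω₄ = r₂ω₂ sin(θ₂−θ₃) / [r₄ sin(θ₄−θ₃)].
Numerator sine = -0.07150; denominator sine = -0.95372.
Result = 0.0586·1.466·(-0.07150) / (0.1645·(-0.95372)) = +0.039152 rad/s; magnitude 0.039152 rad/s.

0.0392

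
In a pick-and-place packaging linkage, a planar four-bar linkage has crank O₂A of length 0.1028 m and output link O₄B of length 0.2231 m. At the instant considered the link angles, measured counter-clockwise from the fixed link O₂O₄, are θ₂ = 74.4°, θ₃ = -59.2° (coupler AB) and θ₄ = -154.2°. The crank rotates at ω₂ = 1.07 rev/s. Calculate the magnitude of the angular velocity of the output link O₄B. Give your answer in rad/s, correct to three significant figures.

2.25

ω₂ = 6.723 rad/s (from 1.07 rev/s).
Differentiating the loop-closure r₂e^{iθ₂}+r₃e^{iθ₃}=r₁+r₄e^{iθ₄} gives r₂ω₂e^{iθ₂}+r₃ω₃e^{iθ₃}=r₄ω₄e^{iθ₄}.
Eliminating the other unknown: ω₄ = r₂ω₂ sin(θ₂−θ₃) / [r₄ sin(θ₄−θ₃)].
Numerator sine = +0.72417; denominator sine = -0.99619.
Result = 0.1028·6.723·(+0.72417) / (0.2231·(-0.99619)) = -2.2519 rad/s; magnitude 2.2519 rad/s.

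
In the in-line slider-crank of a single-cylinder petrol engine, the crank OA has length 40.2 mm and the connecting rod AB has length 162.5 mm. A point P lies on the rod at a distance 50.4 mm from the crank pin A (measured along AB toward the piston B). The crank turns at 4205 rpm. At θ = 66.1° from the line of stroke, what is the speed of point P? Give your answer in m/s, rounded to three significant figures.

ω = 440.3 rad/s.  Crank-pin speed |V_A| = rω = 17.702 m/s, perpendicular to OA.
Rod angle: sinφ = −(r/L) sinθ ⇒ φ = -13.072°; ω_rod = −rω cosθ/√(L²−r²sin²θ) = -45.308 rad/s.
V_P = V_A + ω_rod × AP, with AP = 0.0504 m along the rod.
Components: V_Px = −rω sinθ − a·ω_rod·sinφ = -16.701 m/s;  V_Py = rω cosθ + a·ω_rod·cosφ = +4.9474 m/s.
|V_P| = √(V_Px² + V_Py²) = 17.418 m/s.

17.4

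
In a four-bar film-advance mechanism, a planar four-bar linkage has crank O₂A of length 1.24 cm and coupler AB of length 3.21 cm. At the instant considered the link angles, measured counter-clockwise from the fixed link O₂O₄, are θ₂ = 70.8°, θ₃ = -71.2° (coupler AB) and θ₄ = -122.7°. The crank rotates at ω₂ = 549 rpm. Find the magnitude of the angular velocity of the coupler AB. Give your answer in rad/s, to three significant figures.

ω₂ = 57.49 rad/s (from 549 rpm).
Differentiating the loop-closure r₂e^{iθ₂}+r₃e^{iθ₃}=r₁+r₄e^{iθ₄} gives r₂ω₂e^{iθ₂}+r₃ω₃e^{iθ₃}=r₄ω₄e^{iθ₄}.
Eliminating the other unknown: ω₃ = r₂ω₂ sin(θ₄−θ₂) / [r₃ sin(θ₃−θ₄)].
Numerator sine = +0.23345; denominator sine = +0.78261.
Result = 0.0124·57.49·(+0.23345) / (0.0321·(+0.78261)) = +6.6246 rad/s; magnitude 6.6246 rad/s.

6.62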